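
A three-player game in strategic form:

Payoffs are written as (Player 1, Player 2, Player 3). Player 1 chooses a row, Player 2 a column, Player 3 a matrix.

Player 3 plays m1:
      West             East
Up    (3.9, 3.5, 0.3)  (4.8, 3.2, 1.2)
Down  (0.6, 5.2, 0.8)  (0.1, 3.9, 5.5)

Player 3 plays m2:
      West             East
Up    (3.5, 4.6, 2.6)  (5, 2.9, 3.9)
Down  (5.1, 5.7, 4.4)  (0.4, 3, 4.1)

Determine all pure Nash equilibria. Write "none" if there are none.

For each strategy profile, look for a profitable unilateral deviation.
(Up, West, m1): Player 3 can switch to m2 (0.3 → 2.6). Not NE.
(Up, West, m2): Player 1 can switch to Down (3.5 → 5.1). Not NE.
(Up, East, m1): Player 2 can switch to West (3.2 → 3.5). Not NE.
(Up, East, m2): Player 2 can switch to West (2.9 → 4.6). Not NE.
(Down, West, m1): Player 1 can switch to Up (0.6 → 3.9). Not NE.
(Down, West, m2): Player 1 gets 5.1, best alternative 3.5; Player 2 gets 5.7, best alternative 3; Player 3 gets 4.4, best alternative 0.8. No profitable deviation — NE.
(Down, East, m1): Player 1 can switch to Up (0.1 → 4.8). Not NE.
(Down, East, m2): Player 1 can switch to Up (0.4 → 5). Not NE.

Pure NE: (Down, West, m2)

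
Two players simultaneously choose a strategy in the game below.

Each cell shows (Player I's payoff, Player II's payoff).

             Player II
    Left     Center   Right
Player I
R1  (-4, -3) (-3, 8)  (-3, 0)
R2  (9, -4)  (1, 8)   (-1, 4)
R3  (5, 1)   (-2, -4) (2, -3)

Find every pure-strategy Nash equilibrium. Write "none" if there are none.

The unique pure-strategy Nash equilibrium is (R2, Center).

For each player, find the best response to each opponent profile; mutual best responses are the pure NE.
Player I against Left: payoffs -4, 9, 5 → best response R2.
Player I against Center: payoffs -3, 1, -2 → best response R2.
Player I against Right: payoffs -3, -1, 2 → best response R3.
Player II against R1: payoffs -3, 8, 0 → best response Center.
Player II against R2: payoffs -4, 8, 4 → best response Center.
Player II against R3: payoffs 1, -4, -3 → best response Left.
Mutual best responses: (R2, Center).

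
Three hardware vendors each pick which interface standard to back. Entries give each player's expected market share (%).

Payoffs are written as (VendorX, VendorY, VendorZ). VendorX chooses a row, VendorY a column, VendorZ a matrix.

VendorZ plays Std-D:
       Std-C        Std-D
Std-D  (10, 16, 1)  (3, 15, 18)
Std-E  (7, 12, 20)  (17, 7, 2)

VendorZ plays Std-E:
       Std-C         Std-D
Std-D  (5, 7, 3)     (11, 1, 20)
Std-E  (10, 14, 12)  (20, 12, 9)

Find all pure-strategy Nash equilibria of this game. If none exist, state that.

No pure-strategy Nash equilibrium.

(Std-D, Std-C, Std-D): VendorZ can switch to Std-E (1 → 3). Not NE.
(Std-D, Std-C, Std-E): VendorX can switch to Std-E (5 → 10). Not NE.
(Std-D, Std-D, Std-D): VendorX can switch to Std-E (3 → 17). Not NE.
(Std-D, Std-D, Std-E): VendorX can switch to Std-E (11 → 20). Not NE.
(Std-E, Std-C, Std-D): VendorX can switch to Std-D (7 → 10). Not NE.
(Std-E, Std-C, Std-E): VendorZ can switch to Std-D (12 → 20). Not NE.
(Std-E, Std-D, Std-D): VendorY can switch to Std-C (7 → 12). Not NE.
(Std-E, Std-D, Std-E): VendorY can switch to Std-C (12 → 14). Not NE.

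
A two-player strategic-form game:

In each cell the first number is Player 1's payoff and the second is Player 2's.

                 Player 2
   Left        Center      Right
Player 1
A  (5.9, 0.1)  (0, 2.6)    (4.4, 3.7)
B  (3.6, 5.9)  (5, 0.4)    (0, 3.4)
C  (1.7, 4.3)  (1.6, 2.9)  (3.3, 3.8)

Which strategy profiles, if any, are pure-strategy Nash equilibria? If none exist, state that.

For each strategy profile, look for a profitable unilateral deviation.
(A, Left): Player 2 can switch to Center (0.1 → 2.6). Not NE.
(A, Center): Player 1 can switch to B (0 → 5). Not NE.
(A, Right): Player 1 gets 4.4, best alternative 3.3; Player 2 gets 3.7, best alternative 2.6. No profitable deviation — NE.
(B, Left): Player 1 can switch to A (3.6 → 5.9). Not NE.
(B, Center): Player 2 can switch to Left (0.4 → 5.9). Not NE.
(B, Right): Player 1 can switch to A (0 → 4.4). Not NE.
(C, Left): Player 1 can switch to A (1.7 → 5.9). Not NE.
(C, Center): Player 1 can switch to B (1.6 → 5). Not NE.
(C, Right): Player 1 can switch to A (3.3 → 4.4). Not NE.

Pure NE: (A, Right)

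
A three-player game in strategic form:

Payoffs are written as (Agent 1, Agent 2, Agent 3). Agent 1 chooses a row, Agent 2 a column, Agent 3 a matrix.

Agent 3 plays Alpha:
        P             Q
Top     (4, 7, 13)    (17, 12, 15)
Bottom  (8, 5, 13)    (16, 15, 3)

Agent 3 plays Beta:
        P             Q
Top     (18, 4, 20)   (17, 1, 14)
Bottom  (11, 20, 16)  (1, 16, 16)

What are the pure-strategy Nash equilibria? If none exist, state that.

(Top, P, Alpha): Agent 1 can switch to Bottom (4 → 8). Not NE.
(Top, P, Beta): Agent 1 gets 18, best alternative 11; Agent 2 gets 4, best alternative 1; Agent 3 gets 20, best alternative 13. No profitable deviation — NE.
(Top, Q, Alpha): Agent 1 gets 17, best alternative 16; Agent 2 gets 12, best alternative 7; Agent 3 gets 15, best alternative 14. No profitable deviation — NE.
(Top, Q, Beta): Agent 2 can switch to P (1 → 4). Not NE.
(Bottom, P, Alpha): Agent 2 can switch to Q (5 → 15). Not NE.
(Bottom, P, Beta): Agent 1 can switch to Top (11 → 18). Not NE.
(Bottom, Q, Alpha): Agent 1 can switch to Top (16 → 17). Not NE.
(Bottom, Q, Beta): Agent 1 can switch to Top (1 → 17). Not NE.

The pure Nash equilibria are (Top, P, Beta), (Top, Q, Alpha).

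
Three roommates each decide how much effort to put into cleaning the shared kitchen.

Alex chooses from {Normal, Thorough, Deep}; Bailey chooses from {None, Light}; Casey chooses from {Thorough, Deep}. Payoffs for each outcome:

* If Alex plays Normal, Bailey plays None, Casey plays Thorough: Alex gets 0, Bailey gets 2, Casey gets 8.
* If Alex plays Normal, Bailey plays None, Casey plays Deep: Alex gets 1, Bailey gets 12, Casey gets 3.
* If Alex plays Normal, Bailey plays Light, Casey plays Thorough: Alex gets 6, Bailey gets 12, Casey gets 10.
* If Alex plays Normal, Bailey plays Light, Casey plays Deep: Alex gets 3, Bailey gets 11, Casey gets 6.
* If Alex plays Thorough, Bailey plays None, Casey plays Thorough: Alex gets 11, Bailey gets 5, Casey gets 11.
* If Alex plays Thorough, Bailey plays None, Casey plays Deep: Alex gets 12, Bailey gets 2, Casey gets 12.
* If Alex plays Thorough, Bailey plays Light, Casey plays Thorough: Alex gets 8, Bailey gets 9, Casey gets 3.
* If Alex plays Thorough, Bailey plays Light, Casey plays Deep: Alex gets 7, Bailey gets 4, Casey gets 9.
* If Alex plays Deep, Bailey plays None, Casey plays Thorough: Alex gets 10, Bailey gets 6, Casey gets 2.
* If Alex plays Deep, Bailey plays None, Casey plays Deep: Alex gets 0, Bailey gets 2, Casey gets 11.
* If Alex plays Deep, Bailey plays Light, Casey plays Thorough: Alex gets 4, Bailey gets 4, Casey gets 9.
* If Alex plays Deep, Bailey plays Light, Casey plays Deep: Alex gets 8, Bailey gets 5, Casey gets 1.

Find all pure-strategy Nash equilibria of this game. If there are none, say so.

Check each profile: it is a Nash equilibrium iff no player can strictly gain by switching unilaterally.
(Normal, None, Thorough): Alex can switch to Thorough (0 → 11). Not NE.
(Normal, None, Deep): Alex can switch to Thorough (1 → 12). Not NE.
(Normal, Light, Thorough): Alex can switch to Thorough (6 → 8). Not NE.
(Normal, Light, Deep): Alex can switch to Thorough (3 → 7). Not NE.
(Thorough, None, Thorough): Bailey can switch to Light (5 → 9). Not NE.
(Thorough, None, Deep): Bailey can switch to Light (2 → 4). Not NE.
(The remaining 6 profiles each have a profitable deviation by the same check.)

There is no pure-strategy Nash equilibrium.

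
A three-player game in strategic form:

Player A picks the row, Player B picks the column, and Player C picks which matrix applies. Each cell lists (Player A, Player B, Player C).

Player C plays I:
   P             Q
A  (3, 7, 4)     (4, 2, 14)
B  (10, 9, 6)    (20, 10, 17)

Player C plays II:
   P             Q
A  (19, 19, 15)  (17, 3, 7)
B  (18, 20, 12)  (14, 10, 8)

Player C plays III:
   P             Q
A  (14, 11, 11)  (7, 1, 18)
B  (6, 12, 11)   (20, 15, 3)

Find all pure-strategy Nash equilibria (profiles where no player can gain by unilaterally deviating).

Mark each player's best response to every combination of opponents' strategies; a profile where every player is best-responding is a pure Nash equilibrium.
Player A against (P, I): payoffs 3, 10 → best response B.
Player A against (P, II): payoffs 19, 18 → best response A.
Player A against (P, III): payoffs 14, 6 → best response A.
Player A against (Q, I): payoffs 4, 20 → best response B.
Player A against (Q, II): payoffs 17, 14 → best response A.
Player A against (Q, III): payoffs 7, 20 → best response B.
Player B against (A, I): payoffs 7, 2 → best response P.
Player B against (A, II): payoffs 19, 3 → best response P.
Player B against (A, III): payoffs 11, 1 → best response P.
Player B against (B, I): payoffs 9, 10 → best response Q.
Player B against (B, II): payoffs 20, 10 → best response P.
Player B against (B, III): payoffs 12, 15 → best response Q.
Player C against (A, P): payoffs 4, 15, 11 → best response II.
Player C against (A, Q): payoffs 14, 7, 18 → best response III.
Player C against (B, P): payoffs 6, 12, 11 → best response II.
Player C against (B, Q): payoffs 17, 8, 3 → best response I.
Mutual best responses: (A, P, II); (B, Q, I).

(A, P, II) and (B, Q, I)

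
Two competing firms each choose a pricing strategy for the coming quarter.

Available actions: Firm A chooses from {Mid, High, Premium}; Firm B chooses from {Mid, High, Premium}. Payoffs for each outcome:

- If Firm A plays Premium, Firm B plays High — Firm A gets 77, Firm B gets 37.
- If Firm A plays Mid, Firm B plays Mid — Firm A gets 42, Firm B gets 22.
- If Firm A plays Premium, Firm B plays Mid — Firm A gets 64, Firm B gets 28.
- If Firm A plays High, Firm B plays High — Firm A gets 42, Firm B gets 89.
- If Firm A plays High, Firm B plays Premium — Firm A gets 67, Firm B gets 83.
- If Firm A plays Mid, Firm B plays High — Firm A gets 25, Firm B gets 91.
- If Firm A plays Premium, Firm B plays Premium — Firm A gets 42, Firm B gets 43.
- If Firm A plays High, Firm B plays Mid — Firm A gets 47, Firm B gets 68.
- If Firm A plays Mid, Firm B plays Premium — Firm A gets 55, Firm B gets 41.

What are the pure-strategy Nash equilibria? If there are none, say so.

Mark each player's best response to every combination of opponents' strategies; a profile where every player is best-responding is a pure Nash equilibrium.
Firm A against Mid: payoffs 42, 47, 64 → best response Premium.
Firm A against High: payoffs 25, 42, 77 → best response Premium.
Firm A against Premium: payoffs 55, 67, 42 → best response High.
Firm B against Mid: payoffs 22, 91, 41 → best response High.
Firm B against High: payoffs 68, 89, 83 → best response High.
Firm B against Premium: payoffs 28, 37, 43 → best response Premium.
No profile is a mutual best response for all players.

No pure-strategy Nash equilibrium.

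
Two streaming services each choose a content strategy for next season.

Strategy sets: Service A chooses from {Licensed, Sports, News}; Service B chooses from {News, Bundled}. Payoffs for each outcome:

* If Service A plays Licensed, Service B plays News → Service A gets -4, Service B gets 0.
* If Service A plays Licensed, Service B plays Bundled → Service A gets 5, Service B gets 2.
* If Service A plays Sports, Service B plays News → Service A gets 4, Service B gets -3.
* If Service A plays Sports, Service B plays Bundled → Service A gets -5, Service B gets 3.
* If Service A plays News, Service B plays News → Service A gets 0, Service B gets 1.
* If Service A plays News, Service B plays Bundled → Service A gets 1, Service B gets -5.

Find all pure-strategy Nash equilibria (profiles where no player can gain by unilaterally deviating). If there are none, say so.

(Licensed, Bundled)

(Licensed, News): Service A can switch to Sports (-4 → 4). Not NE.
(Licensed, Bundled): Service A gets 5, best alternative 1; Service B gets 2, best alternative 0. No profitable deviation — NE.
(Sports, News): Service B can switch to Bundled (-3 → 3). Not NE.
(Sports, Bundled): Service A can switch to Licensed (-5 → 5). Not NE.
(News, News): Service A can switch to Sports (0 → 4). Not NE.
(News, Bundled): Service A can switch to Licensed (1 → 5). Not NE.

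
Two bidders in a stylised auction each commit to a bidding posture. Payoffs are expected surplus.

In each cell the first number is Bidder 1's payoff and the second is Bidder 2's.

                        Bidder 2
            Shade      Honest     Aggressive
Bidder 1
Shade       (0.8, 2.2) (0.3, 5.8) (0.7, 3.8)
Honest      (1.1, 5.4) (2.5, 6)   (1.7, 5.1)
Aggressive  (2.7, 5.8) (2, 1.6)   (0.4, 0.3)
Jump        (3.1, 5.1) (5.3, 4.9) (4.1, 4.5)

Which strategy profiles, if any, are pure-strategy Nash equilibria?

(Jump, Shade)

For each strategy profile, look for a profitable unilateral deviation.
(Shade, Shade): Bidder 1 can switch to Honest (0.8 → 1.1). Not NE.
(Shade, Honest): Bidder 1 can switch to Honest (0.3 → 2.5). Not NE.
(Shade, Aggressive): Bidder 1 can switch to Honest (0.7 → 1.7). Not NE.
(Honest, Shade): Bidder 1 can switch to Aggressive (1.1 → 2.7). Not NE.
(Honest, Honest): Bidder 1 can switch to Jump (2.5 → 5.3). Not NE.
(Honest, Aggressive): Bidder 1 can switch to Jump (1.7 → 4.1). Not NE.
(Aggressive, Shade): Bidder 1 can switch to Jump (2.7 → 3.1). Not NE.
(Aggressive, Honest): Bidder 1 can switch to Honest (2 → 2.5). Not NE.
(Aggressive, Aggressive): Bidder 1 can switch to Shade (0.4 → 0.7). Not NE.
(Jump, Shade): Bidder 1 gets 3.1, best alternative 2.7; Bidder 2 gets 5.1, best alternative 4.9. No profitable deviation — NE.
(Jump, Honest): Bidder 2 can switch to Shade (4.9 → 5.1). Not NE.
(The remaining 1 profile has a profitable deviation by the same check.)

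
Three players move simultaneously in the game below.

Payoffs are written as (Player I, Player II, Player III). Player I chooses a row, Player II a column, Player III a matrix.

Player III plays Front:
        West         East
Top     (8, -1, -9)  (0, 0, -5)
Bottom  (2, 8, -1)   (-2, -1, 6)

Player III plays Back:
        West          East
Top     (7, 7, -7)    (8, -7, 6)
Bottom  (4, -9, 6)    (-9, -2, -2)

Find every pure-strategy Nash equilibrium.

Pure NE: (Top, West, Back)

Player I against (West, Front): payoffs 8, 2 → best response Top.
Player I against (West, Back): payoffs 7, 4 → best response Top.
Player I against (East, Front): payoffs 0, -2 → best response Top.
Player I against (East, Back): payoffs 8, -9 → best response Top.
Player II against (Top, Front): payoffs -1, 0 → best response East.
Player II against (Top, Back): payoffs 7, -7 → best response West.
Player II against (Bottom, Front): payoffs 8, -1 → best response West.
Player II against (Bottom, Back): payoffs -9, -2 → best response East.
Player III against (Top, West): payoffs -9, -7 → best response Back.
Player III against (Top, East): payoffs -5, 6 → best response Back.
Player III against (Bottom, West): payoffs -1, 6 → best response Back.
Player III against (Bottom, East): payoffs 6, -2 → best response Front.
Mutual best responses: (Top, West, Back).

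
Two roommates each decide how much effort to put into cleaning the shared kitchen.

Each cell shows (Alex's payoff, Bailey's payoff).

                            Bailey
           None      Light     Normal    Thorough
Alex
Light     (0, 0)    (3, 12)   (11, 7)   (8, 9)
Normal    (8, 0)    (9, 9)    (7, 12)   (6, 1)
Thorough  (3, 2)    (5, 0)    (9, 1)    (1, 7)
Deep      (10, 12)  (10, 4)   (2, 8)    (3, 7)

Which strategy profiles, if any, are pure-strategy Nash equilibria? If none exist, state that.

The unique pure-strategy Nash equilibrium is (Deep, None).

Alex against None: payoffs 0, 8, 3, 10 → best response Deep.
Alex against Light: payoffs 3, 9, 5, 10 → best response Deep.
Alex against Normal: payoffs 11, 7, 9, 2 → best response Light.
Alex against Thorough: payoffs 8, 6, 1, 3 → best response Light.
Bailey against Light: payoffs 0, 12, 7, 9 → best response Light.
Bailey against Normal: payoffs 0, 9, 12, 1 → best response Normal.
Bailey against Thorough: payoffs 2, 0, 1, 7 → best response Thorough.
Bailey against Deep: payoffs 12, 4, 8, 7 → best response None.
Mutual best responses: (Deep, None).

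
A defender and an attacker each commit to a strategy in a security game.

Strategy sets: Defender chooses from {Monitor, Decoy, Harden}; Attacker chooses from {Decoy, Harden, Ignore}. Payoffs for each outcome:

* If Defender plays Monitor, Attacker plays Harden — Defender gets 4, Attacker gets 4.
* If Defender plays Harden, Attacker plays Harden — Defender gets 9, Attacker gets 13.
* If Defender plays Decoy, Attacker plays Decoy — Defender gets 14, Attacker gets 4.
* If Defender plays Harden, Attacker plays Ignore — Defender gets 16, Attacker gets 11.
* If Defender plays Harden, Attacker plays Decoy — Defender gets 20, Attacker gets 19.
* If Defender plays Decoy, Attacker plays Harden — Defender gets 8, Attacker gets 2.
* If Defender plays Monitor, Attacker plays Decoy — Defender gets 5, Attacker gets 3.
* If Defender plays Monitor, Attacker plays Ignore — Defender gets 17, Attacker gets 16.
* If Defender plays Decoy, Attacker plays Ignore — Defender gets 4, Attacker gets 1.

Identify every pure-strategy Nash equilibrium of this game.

(Monitor, Ignore); (Harden, Decoy)

(Monitor, Decoy): Defender can switch to Decoy (5 → 14). Not NE.
(Monitor, Harden): Defender can switch to Decoy (4 → 8). Not NE.
(Monitor, Ignore): Defender gets 17, best alternative 16; Attacker gets 16, best alternative 4. No profitable deviation — NE.
(Decoy, Decoy): Defender can switch to Harden (14 → 20). Not NE.
(Decoy, Harden): Defender can switch to Harden (8 → 9). Not NE.
(Decoy, Ignore): Defender can switch to Monitor (4 → 17). Not NE.
(Harden, Decoy): Defender gets 20, best alternative 14; Attacker gets 19, best alternative 13. No profitable deviation — NE.
(Harden, Harden): Attacker can switch to Decoy (13 → 19). Not NE.
(Harden, Ignore): Defender can switch to Monitor (16 → 17). Not NE.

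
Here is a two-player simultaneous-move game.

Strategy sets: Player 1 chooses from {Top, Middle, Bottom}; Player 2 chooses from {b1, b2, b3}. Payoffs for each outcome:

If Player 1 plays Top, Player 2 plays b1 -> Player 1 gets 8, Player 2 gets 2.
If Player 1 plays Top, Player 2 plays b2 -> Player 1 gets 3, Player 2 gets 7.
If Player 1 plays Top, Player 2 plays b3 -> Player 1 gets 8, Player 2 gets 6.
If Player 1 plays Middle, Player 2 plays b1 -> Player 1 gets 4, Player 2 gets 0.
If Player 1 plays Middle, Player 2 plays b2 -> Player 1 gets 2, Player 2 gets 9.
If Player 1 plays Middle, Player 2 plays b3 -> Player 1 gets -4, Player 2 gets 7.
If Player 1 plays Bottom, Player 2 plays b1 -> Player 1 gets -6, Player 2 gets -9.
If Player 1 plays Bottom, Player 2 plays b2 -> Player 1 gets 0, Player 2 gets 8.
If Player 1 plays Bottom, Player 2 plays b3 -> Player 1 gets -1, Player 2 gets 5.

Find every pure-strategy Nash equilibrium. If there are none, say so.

(Top, b1): Player 2 can switch to b2 (2 → 7). Not NE.
(Top, b2): Player 1 gets 3, best alternative 2; Player 2 gets 7, best alternative 6. No profitable deviation — NE.
(Top, b3): Player 2 can switch to b2 (6 → 7). Not NE.
(Middle, b1): Player 1 can switch to Top (4 → 8). Not NE.
(Middle, b2): Player 1 can switch to Top (2 → 3). Not NE.
(Middle, b3): Player 1 can switch to Top (-4 → 8). Not NE.
(Bottom, b1): Player 1 can switch to Top (-6 → 8). Not NE.
(Bottom, b2): Player 1 can switch to Top (0 → 3). Not NE.
(Bottom, b3): Player 1 can switch to Top (-1 → 8). Not NE.

(Top, b2)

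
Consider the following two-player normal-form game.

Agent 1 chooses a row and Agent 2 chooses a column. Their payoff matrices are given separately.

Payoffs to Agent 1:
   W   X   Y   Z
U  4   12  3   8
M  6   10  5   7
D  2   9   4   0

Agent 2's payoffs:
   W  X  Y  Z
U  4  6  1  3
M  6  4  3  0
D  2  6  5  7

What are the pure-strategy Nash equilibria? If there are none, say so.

For each strategy profile, look for a profitable unilateral deviation.
(U, W): Agent 1 can switch to M (4 → 6). Not NE.
(U, X): Agent 1 gets 12, best alternative 10; Agent 2 gets 6, best alternative 4. No profitable deviation — NE.
(U, Y): Agent 1 can switch to M (3 → 5). Not NE.
(U, Z): Agent 2 can switch to W (3 → 4). Not NE.
(M, W): Agent 1 gets 6, best alternative 4; Agent 2 gets 6, best alternative 4. No profitable deviation — NE.
(M, X): Agent 1 can switch to U (10 → 12). Not NE.
(M, Y): Agent 2 can switch to W (3 → 6). Not NE.
(M, Z): Agent 1 can switch to U (7 → 8). Not NE.
(The remaining 4 profiles each have a profitable deviation by the same check.)

Pure-strategy Nash equilibria: (U, X); (M, W)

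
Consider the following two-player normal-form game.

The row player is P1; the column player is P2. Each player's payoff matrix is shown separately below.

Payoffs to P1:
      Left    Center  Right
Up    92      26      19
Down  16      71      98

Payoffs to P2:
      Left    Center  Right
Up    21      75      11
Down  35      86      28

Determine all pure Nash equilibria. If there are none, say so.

Pure NE: (Down, Center)

For each player, find the best response to each opponent profile; mutual best responses are the pure NE.
P1 against Left: payoffs 92, 16 → best response Up.
P1 against Center: payoffs 26, 71 → best response Down.
P1 against Right: payoffs 19, 98 → best response Down.
P2 against Up: payoffs 21, 75, 11 → best response Center.
P2 against Down: payoffs 35, 86, 28 → best response Center.
Mutual best responses: (Down, Center).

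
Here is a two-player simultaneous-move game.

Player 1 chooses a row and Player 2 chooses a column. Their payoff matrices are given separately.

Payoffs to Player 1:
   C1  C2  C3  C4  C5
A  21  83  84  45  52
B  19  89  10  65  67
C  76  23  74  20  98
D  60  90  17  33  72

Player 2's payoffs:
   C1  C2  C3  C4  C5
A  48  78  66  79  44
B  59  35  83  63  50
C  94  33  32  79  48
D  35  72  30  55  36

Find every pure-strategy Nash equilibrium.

Pure-strategy Nash equilibria: (C, C1), (D, C2)

For each strategy profile, look for a profitable unilateral deviation.
(A, C1): Player 1 can switch to C (21 → 76). Not NE.
(A, C2): Player 1 can switch to B (83 → 89). Not NE.
(A, C3): Player 2 can switch to C2 (66 → 78). Not NE.
(A, C4): Player 1 can switch to B (45 → 65). Not NE.
(A, C5): Player 1 can switch to B (52 → 67). Not NE.
(B, C1): Player 1 can switch to A (19 → 21). Not NE.
(B, C2): Player 1 can switch to D (89 → 90). Not NE.
(B, C3): Player 1 can switch to A (10 → 84). Not NE.
(B, C4): Player 2 can switch to C3 (63 → 83). Not NE.
(B, C5): Player 1 can switch to C (67 → 98). Not NE.
(C, C1): Player 1 gets 76, best alternative 60; Player 2 gets 94, best alternative 79. No profitable deviation — NE.
(D, C2): Player 1 gets 90, best alternative 89; Player 2 gets 72, best alternative 55. No profitable deviation — NE.
(The remaining 8 profiles each have a profitable deviation by the same check.)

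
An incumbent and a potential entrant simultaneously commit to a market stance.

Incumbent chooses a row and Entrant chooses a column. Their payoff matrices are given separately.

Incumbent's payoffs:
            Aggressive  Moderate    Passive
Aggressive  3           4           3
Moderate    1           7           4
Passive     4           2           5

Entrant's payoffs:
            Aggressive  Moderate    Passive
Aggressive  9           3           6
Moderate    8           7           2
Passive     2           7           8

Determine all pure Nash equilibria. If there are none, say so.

Incumbent against Aggressive: payoffs 3, 1, 4 → best response Passive.
Incumbent against Moderate: payoffs 4, 7, 2 → best response Moderate.
Incumbent against Passive: payoffs 3, 4, 5 → best response Passive.
Entrant against Aggressive: payoffs 9, 3, 6 → best response Aggressive.
Entrant against Moderate: payoffs 8, 7, 2 → best response Aggressive.
Entrant against Passive: payoffs 2, 7, 8 → best response Passive.
Mutual best responses: (Passive, Passive).

Pure NE: (Passive, Passive)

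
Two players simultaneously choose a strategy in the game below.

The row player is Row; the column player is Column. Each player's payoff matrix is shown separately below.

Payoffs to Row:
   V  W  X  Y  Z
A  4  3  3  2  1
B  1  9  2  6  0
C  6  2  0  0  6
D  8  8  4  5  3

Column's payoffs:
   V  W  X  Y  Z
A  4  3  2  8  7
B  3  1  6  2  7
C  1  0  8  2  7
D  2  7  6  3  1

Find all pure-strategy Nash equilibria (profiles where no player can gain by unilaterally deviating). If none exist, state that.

Mark each player's best response to every combination of opponents' strategies; a profile where every player is best-responding is a pure Nash equilibrium.
Row against V: payoffs 4, 1, 6, 8 → best response D.
Row against W: payoffs 3, 9, 2, 8 → best response B.
Row against X: payoffs 3, 2, 0, 4 → best response D.
Row against Y: payoffs 2, 6, 0, 5 → best response B.
Row against Z: payoffs 1, 0, 6, 3 → best response C.
Column against A: payoffs 4, 3, 2, 8, 7 → best response Y.
Column against B: payoffs 3, 1, 6, 2, 7 → best response Z.
Column against C: payoffs 1, 0, 8, 2, 7 → best response X.
Column against D: payoffs 2, 7, 6, 3, 1 → best response W.
No profile is a mutual best response for all players.

none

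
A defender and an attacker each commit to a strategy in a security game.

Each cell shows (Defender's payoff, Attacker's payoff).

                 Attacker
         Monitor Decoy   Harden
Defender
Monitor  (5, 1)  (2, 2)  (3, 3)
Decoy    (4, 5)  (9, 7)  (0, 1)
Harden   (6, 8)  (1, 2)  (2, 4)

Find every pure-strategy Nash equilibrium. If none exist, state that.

(Monitor, Monitor): Defender can switch to Harden (5 → 6). Not NE.
(Monitor, Decoy): Defender can switch to Decoy (2 → 9). Not NE.
(Monitor, Harden): Defender gets 3, best alternative 2; Attacker gets 3, best alternative 2. No profitable deviation — NE.
(Decoy, Monitor): Defender can switch to Monitor (4 → 5). Not NE.
(Decoy, Decoy): Defender gets 9, best alternative 2; Attacker gets 7, best alternative 5. No profitable deviation — NE.
(Decoy, Harden): Defender can switch to Monitor (0 → 3). Not NE.
(Harden, Monitor): Defender gets 6, best alternative 5; Attacker gets 8, best alternative 4. No profitable deviation — NE.
(Harden, Decoy): Defender can switch to Monitor (1 → 2). Not NE.
(Harden, Harden): Defender can switch to Monitor (2 → 3). Not NE.

Pure-strategy Nash equilibria: (Monitor, Harden), (Decoy, Decoy), (Harden, Monitor)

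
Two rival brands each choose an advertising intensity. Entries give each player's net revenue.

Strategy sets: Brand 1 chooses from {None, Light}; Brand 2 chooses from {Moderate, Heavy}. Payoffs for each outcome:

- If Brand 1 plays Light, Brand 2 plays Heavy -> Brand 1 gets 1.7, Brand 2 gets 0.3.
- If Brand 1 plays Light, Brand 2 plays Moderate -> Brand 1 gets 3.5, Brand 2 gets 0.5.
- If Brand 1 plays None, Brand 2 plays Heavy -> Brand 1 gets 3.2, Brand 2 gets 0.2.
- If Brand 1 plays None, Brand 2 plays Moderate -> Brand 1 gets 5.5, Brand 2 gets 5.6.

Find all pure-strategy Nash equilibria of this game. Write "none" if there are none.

The unique pure-strategy Nash equilibrium is (None, Moderate).

Brand 1 against Moderate: payoffs 5.5, 3.5 → best response None.
Brand 1 against Heavy: payoffs 3.2, 1.7 → best response None.
Brand 2 against None: payoffs 5.6, 0.2 → best response Moderate.
Brand 2 against Light: payoffs 0.5, 0.3 → best response Moderate.
Mutual best responses: (None, Moderate).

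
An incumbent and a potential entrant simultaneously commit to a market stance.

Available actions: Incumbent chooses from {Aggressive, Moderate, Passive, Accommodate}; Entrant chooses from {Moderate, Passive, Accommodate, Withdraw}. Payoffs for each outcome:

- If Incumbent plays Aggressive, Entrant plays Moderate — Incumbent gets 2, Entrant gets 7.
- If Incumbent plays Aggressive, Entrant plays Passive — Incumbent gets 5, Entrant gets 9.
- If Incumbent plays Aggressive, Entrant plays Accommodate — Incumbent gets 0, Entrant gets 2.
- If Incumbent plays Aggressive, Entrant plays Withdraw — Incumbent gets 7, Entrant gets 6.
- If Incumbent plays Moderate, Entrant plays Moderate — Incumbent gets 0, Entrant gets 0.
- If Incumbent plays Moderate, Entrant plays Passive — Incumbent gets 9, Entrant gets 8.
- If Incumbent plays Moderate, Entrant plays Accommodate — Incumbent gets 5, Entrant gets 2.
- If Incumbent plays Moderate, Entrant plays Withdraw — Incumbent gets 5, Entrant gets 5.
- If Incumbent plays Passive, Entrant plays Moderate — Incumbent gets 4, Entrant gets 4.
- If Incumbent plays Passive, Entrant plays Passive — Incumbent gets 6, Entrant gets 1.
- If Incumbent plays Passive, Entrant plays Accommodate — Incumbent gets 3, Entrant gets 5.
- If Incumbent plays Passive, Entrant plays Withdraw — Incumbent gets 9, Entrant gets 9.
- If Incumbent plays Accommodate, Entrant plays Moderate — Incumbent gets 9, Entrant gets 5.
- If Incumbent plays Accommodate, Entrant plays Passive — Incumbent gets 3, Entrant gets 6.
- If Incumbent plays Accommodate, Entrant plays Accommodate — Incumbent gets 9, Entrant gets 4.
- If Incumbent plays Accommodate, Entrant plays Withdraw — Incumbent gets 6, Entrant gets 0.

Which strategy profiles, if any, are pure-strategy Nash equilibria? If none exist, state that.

The pure Nash equilibria are (Moderate, Passive), (Passive, Withdraw).

(Aggressive, Moderate): Incumbent can switch to Passive (2 → 4). Not NE.
(Aggressive, Passive): Incumbent can switch to Moderate (5 → 9). Not NE.
(Aggressive, Accommodate): Incumbent can switch to Moderate (0 → 5). Not NE.
(Aggressive, Withdraw): Incumbent can switch to Passive (7 → 9). Not NE.
(Moderate, Moderate): Incumbent can switch to Aggressive (0 → 2). Not NE.
(Moderate, Passive): Incumbent gets 9, best alternative 6; Entrant gets 8, best alternative 5. No profitable deviation — NE.
(Moderate, Accommodate): Incumbent can switch to Accommodate (5 → 9). Not NE.
(Moderate, Withdraw): Incumbent can switch to Aggressive (5 → 7). Not NE.
(Passive, Moderate): Incumbent can switch to Accommodate (4 → 9). Not NE.
(Passive, Withdraw): Incumbent gets 9, best alternative 7; Entrant gets 9, best alternative 5. No profitable deviation — NE.
(The remaining 6 profiles each have a profitable deviation by the same check.)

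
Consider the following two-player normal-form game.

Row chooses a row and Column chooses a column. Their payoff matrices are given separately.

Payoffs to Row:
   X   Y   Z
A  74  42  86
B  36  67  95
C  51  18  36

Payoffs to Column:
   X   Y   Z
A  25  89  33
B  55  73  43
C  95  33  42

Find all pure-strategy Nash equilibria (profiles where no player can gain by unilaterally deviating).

Row against X: payoffs 74, 36, 51 → best response A.
Row against Y: payoffs 42, 67, 18 → best response B.
Row against Z: payoffs 86, 95, 36 → best response B.
Column against A: payoffs 25, 89, 33 → best response Y.
Column against B: payoffs 55, 73, 43 → best response Y.
Column against C: payoffs 95, 33, 42 → best response X.
Mutual best responses: (B, Y).

(B, Y)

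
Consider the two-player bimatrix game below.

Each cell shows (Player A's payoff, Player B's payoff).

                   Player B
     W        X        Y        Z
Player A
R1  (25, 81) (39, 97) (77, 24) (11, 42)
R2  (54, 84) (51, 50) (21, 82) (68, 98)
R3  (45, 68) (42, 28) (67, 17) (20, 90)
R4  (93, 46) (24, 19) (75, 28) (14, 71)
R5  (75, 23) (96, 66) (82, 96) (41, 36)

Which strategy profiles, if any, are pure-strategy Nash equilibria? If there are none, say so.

(R2, Z), (R5, Y)

Player A against W: payoffs 25, 54, 45, 93, 75 → best response R4.
Player A against X: payoffs 39, 51, 42, 24, 96 → best response R5.
Player A against Y: payoffs 77, 21, 67, 75, 82 → best response R5.
Player A against Z: payoffs 11, 68, 20, 14, 41 → best response R2.
Player B against R1: payoffs 81, 97, 24, 42 → best response X.
Player B against R2: payoffs 84, 50, 82, 98 → best response Z.
Player B against R3: payoffs 68, 28, 17, 90 → best response Z.
Player B against R4: payoffs 46, 19, 28, 71 → best response Z.
Player B against R5: payoffs 23, 66, 96, 36 → best response Y.
Mutual best responses: (R2, Z); (R5, Y).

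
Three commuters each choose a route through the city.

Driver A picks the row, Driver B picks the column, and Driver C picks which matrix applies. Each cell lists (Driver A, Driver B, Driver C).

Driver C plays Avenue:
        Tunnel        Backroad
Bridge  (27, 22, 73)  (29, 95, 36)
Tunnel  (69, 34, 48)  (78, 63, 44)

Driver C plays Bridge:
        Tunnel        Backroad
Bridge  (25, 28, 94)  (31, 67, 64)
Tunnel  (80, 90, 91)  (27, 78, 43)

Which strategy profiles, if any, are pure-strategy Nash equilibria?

For each player, find the best response to each opponent profile; mutual best responses are the pure NE.
Driver A against (Tunnel, Avenue): payoffs 27, 69 → best response Tunnel.
Driver A against (Tunnel, Bridge): payoffs 25, 80 → best response Tunnel.
Driver A against (Backroad, Avenue): payoffs 29, 78 → best response Tunnel.
Driver A against (Backroad, Bridge): payoffs 31, 27 → best response Bridge.
Driver B against (Bridge, Avenue): payoffs 22, 95 → best response Backroad.
Driver B against (Bridge, Bridge): payoffs 28, 67 → best response Backroad.
Driver B against (Tunnel, Avenue): payoffs 34, 63 → best response Backroad.
Driver B against (Tunnel, Bridge): payoffs 90, 78 → best response Tunnel.
Driver C against (Bridge, Tunnel): payoffs 73, 94 → best response Bridge.
Driver C against (Bridge, Backroad): payoffs 36, 64 → best response Bridge.
Driver C against (Tunnel, Tunnel): payoffs 48, 91 → best response Bridge.
Driver C against (Tunnel, Backroad): payoffs 44, 43 → best response Avenue.
Mutual best responses: (Bridge, Backroad, Bridge); (Tunnel, Tunnel, Bridge); (Tunnel, Backroad, Avenue).

The pure Nash equilibria are (Bridge, Backroad, Bridge); (Tunnel, Tunnel, Bridge); (Tunnel, Backroad, Avenue).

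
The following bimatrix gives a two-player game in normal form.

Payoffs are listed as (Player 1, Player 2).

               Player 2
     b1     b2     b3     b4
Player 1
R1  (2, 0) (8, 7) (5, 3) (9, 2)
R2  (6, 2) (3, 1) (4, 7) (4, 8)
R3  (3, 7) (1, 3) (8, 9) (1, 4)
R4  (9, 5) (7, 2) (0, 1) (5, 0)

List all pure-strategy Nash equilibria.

Pure-strategy Nash equilibria: (R1, b2) and (R3, b3) and (R4, b1)

Player 1 against b1: payoffs 2, 6, 3, 9 → best response R4.
Player 1 against b2: payoffs 8, 3, 1, 7 → best response R1.
Player 1 against b3: payoffs 5, 4, 8, 0 → best response R3.
Player 1 against b4: payoffs 9, 4, 1, 5 → best response R1.
Player 2 against R1: payoffs 0, 7, 3, 2 → best response b2.
Player 2 against R2: payoffs 2, 1, 7, 8 → best response b4.
Player 2 against R3: payoffs 7, 3, 9, 4 → best response b3.
Player 2 against R4: payoffs 5, 2, 1, 0 → best response b1.
Mutual best responses: (R1, b2); (R3, b3); (R4, b1).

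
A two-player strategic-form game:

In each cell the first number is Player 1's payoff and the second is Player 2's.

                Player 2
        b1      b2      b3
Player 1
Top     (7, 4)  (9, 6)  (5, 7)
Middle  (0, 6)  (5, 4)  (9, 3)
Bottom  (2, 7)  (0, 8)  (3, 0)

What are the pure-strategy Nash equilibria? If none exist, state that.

There is no pure-strategy Nash equilibrium.

(Top, b1): Player 2 can switch to b2 (4 → 6). Not NE.
(Top, b2): Player 2 can switch to b3 (6 → 7). Not NE.
(Top, b3): Player 1 can switch to Middle (5 → 9). Not NE.
(Middle, b1): Player 1 can switch to Top (0 → 7). Not NE.
(Middle, b2): Player 1 can switch to Top (5 → 9). Not NE.
(Middle, b3): Player 2 can switch to b1 (3 → 6). Not NE.
(Bottom, b1): Player 1 can switch to Top (2 → 7). Not NE.
(Bottom, b2): Player 1 can switch to Top (0 → 9). Not NE.
(The remaining 1 profile has a profitable deviation by the same check.)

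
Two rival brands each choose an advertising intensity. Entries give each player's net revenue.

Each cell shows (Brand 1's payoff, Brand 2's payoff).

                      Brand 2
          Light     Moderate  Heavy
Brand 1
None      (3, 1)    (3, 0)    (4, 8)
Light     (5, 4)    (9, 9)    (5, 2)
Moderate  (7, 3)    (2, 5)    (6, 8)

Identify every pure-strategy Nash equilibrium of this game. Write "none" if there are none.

Brand 1 against Light: payoffs 3, 5, 7 → best response Moderate.
Brand 1 against Moderate: payoffs 3, 9, 2 → best response Light.
Brand 1 against Heavy: payoffs 4, 5, 6 → best response Moderate.
Brand 2 against None: payoffs 1, 0, 8 → best response Heavy.
Brand 2 against Light: payoffs 4, 9, 2 → best response Moderate.
Brand 2 against Moderate: payoffs 3, 5, 8 → best response Heavy.
Mutual best responses: (Light, Moderate); (Moderate, Heavy).

The pure Nash equilibria are (Light, Moderate); (Moderate, Heavy).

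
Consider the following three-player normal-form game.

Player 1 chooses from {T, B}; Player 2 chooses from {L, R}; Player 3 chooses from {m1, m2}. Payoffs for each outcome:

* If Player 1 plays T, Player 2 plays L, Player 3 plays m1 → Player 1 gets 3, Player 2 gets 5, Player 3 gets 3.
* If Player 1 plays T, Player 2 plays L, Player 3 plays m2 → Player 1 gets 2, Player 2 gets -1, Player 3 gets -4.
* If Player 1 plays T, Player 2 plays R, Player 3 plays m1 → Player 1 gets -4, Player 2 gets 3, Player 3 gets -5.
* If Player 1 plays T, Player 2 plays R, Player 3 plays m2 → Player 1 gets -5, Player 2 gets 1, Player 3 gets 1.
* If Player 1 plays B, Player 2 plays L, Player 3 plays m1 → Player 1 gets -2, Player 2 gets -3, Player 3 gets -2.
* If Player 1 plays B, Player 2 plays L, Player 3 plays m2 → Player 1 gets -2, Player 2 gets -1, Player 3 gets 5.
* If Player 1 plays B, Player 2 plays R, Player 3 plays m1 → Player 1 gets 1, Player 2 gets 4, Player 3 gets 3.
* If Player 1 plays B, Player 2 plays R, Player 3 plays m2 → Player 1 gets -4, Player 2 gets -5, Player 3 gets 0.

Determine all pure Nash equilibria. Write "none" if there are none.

(T, L, m1): Player 1 gets 3, best alternative -2; Player 2 gets 5, best alternative 3; Player 3 gets 3, best alternative -4. No profitable deviation — NE.
(T, L, m2): Player 2 can switch to R (-1 → 1). Not NE.
(T, R, m1): Player 1 can switch to B (-4 → 1). Not NE.
(T, R, m2): Player 1 can switch to B (-5 → -4). Not NE.
(B, L, m1): Player 1 can switch to T (-2 → 3). Not NE.
(B, L, m2): Player 1 can switch to T (-2 → 2). Not NE.
(B, R, m1): Player 1 gets 1, best alternative -4; Player 2 gets 4, best alternative -3; Player 3 gets 3, best alternative 0. No profitable deviation — NE.
(B, R, m2): Player 2 can switch to L (-5 → -1). Not NE.

The pure Nash equilibria are (T, L, m1); (B, R, m1).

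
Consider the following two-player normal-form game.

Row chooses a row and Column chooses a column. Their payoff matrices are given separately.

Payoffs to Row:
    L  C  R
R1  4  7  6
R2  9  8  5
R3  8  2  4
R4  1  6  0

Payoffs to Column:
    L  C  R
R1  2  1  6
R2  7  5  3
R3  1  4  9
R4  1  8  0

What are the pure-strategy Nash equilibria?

(R1, L): Row can switch to R2 (4 → 9). Not NE.
(R1, C): Row can switch to R2 (7 → 8). Not NE.
(R1, R): Row gets 6, best alternative 5; Column gets 6, best alternative 2. No profitable deviation — NE.
(R2, L): Row gets 9, best alternative 8; Column gets 7, best alternative 5. No profitable deviation — NE.
(R2, C): Column can switch to L (5 → 7). Not NE.
(R2, R): Row can switch to R1 (5 → 6). Not NE.
(R3, L): Row can switch to R2 (8 → 9). Not NE.
(R3, C): Row can switch to R1 (2 → 7). Not NE.
(R3, R): Row can switch to R1 (4 → 6). Not NE.
(R4, L): Row can switch to R1 (1 → 4). Not NE.
(R4, C): Row can switch to R1 (6 → 7). Not NE.
(R4, R): Row can switch to R1 (0 → 6). Not NE.

(R1, R), (R2, L)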